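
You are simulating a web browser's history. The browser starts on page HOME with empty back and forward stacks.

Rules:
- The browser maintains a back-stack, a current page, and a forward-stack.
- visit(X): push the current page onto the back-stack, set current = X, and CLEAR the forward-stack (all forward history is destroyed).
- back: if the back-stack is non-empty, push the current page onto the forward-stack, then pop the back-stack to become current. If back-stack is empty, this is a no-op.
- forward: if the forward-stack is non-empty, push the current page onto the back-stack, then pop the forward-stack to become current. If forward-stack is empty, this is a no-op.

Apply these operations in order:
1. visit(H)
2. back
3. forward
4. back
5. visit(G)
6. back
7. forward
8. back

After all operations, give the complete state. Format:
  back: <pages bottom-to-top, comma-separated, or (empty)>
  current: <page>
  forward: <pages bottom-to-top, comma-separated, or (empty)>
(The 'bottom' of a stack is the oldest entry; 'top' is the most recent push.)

After 1 (visit(H)): cur=H back=1 fwd=0
After 2 (back): cur=HOME back=0 fwd=1
After 3 (forward): cur=H back=1 fwd=0
After 4 (back): cur=HOME back=0 fwd=1
After 5 (visit(G)): cur=G back=1 fwd=0
After 6 (back): cur=HOME back=0 fwd=1
After 7 (forward): cur=G back=1 fwd=0
After 8 (back): cur=HOME back=0 fwd=1

Answer: back: (empty)
current: HOME
forward: G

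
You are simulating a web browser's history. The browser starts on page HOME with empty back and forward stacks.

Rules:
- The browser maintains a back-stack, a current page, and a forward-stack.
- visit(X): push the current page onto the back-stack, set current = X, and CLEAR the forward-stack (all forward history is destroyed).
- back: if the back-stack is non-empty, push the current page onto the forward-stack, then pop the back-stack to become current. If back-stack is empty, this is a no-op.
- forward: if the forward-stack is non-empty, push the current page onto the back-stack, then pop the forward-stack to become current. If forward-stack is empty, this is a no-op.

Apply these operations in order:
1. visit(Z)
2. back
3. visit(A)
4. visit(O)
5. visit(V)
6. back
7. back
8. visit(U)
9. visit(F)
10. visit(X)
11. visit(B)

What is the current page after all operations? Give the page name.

After 1 (visit(Z)): cur=Z back=1 fwd=0
After 2 (back): cur=HOME back=0 fwd=1
After 3 (visit(A)): cur=A back=1 fwd=0
After 4 (visit(O)): cur=O back=2 fwd=0
After 5 (visit(V)): cur=V back=3 fwd=0
After 6 (back): cur=O back=2 fwd=1
After 7 (back): cur=A back=1 fwd=2
After 8 (visit(U)): cur=U back=2 fwd=0
After 9 (visit(F)): cur=F back=3 fwd=0
After 10 (visit(X)): cur=X back=4 fwd=0
After 11 (visit(B)): cur=B back=5 fwd=0

Answer: B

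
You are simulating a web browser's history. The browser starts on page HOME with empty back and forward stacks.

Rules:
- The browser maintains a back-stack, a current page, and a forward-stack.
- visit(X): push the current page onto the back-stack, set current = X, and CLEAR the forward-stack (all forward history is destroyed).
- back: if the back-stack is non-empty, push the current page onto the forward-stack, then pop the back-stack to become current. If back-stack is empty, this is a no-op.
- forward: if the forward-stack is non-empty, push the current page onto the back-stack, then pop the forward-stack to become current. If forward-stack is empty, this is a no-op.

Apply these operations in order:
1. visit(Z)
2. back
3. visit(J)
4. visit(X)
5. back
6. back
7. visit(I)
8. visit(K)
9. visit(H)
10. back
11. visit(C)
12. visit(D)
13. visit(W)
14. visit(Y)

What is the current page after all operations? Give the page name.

Answer: Y

Derivation:
After 1 (visit(Z)): cur=Z back=1 fwd=0
After 2 (back): cur=HOME back=0 fwd=1
After 3 (visit(J)): cur=J back=1 fwd=0
After 4 (visit(X)): cur=X back=2 fwd=0
After 5 (back): cur=J back=1 fwd=1
After 6 (back): cur=HOME back=0 fwd=2
After 7 (visit(I)): cur=I back=1 fwd=0
After 8 (visit(K)): cur=K back=2 fwd=0
After 9 (visit(H)): cur=H back=3 fwd=0
After 10 (back): cur=K back=2 fwd=1
After 11 (visit(C)): cur=C back=3 fwd=0
After 12 (visit(D)): cur=D back=4 fwd=0
After 13 (visit(W)): cur=W back=5 fwd=0
After 14 (visit(Y)): cur=Y back=6 fwd=0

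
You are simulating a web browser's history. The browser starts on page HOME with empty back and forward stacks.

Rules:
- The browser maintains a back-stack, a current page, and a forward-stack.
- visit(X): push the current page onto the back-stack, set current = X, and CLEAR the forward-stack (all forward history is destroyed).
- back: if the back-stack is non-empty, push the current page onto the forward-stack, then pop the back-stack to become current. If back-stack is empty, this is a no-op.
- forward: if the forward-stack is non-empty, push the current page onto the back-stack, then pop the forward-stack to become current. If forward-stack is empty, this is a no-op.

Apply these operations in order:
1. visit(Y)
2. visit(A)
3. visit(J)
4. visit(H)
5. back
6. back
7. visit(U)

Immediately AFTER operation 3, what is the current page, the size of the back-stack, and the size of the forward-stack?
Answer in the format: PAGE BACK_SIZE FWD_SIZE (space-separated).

After 1 (visit(Y)): cur=Y back=1 fwd=0
After 2 (visit(A)): cur=A back=2 fwd=0
After 3 (visit(J)): cur=J back=3 fwd=0

J 3 0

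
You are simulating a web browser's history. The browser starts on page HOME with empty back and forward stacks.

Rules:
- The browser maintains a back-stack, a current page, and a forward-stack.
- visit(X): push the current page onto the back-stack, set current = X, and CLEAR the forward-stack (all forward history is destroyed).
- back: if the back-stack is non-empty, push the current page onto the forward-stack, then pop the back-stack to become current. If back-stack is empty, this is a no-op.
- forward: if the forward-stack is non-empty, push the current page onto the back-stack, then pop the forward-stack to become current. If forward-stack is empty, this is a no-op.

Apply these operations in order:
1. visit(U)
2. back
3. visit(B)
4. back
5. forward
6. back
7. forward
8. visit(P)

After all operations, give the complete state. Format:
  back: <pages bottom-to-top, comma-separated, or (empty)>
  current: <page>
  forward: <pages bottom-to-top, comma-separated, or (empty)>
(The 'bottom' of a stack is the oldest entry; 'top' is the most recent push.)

After 1 (visit(U)): cur=U back=1 fwd=0
After 2 (back): cur=HOME back=0 fwd=1
After 3 (visit(B)): cur=B back=1 fwd=0
After 4 (back): cur=HOME back=0 fwd=1
After 5 (forward): cur=B back=1 fwd=0
After 6 (back): cur=HOME back=0 fwd=1
After 7 (forward): cur=B back=1 fwd=0
After 8 (visit(P)): cur=P back=2 fwd=0

Answer: back: HOME,B
current: P
forward: (empty)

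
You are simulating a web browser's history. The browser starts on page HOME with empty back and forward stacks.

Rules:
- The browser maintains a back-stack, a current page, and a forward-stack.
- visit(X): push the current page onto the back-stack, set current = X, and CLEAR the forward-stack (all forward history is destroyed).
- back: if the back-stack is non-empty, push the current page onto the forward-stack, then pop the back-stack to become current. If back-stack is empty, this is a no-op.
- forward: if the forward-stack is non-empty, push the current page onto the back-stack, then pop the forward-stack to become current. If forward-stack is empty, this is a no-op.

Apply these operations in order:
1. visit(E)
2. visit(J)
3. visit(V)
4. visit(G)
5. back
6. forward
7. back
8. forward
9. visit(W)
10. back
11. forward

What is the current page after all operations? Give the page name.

After 1 (visit(E)): cur=E back=1 fwd=0
After 2 (visit(J)): cur=J back=2 fwd=0
After 3 (visit(V)): cur=V back=3 fwd=0
After 4 (visit(G)): cur=G back=4 fwd=0
After 5 (back): cur=V back=3 fwd=1
After 6 (forward): cur=G back=4 fwd=0
After 7 (back): cur=V back=3 fwd=1
After 8 (forward): cur=G back=4 fwd=0
After 9 (visit(W)): cur=W back=5 fwd=0
After 10 (back): cur=G back=4 fwd=1
After 11 (forward): cur=W back=5 fwd=0

Answer: W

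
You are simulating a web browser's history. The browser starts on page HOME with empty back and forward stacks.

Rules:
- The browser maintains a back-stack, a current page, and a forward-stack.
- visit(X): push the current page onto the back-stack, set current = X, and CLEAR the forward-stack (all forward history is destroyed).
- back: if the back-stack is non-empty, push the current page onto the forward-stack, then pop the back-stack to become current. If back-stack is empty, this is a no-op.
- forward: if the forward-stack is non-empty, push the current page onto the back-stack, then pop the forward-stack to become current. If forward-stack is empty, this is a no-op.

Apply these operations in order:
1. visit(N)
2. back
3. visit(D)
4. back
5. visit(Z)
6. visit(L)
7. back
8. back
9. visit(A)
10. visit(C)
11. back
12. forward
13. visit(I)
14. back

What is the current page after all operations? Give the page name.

Answer: C

Derivation:
After 1 (visit(N)): cur=N back=1 fwd=0
After 2 (back): cur=HOME back=0 fwd=1
After 3 (visit(D)): cur=D back=1 fwd=0
After 4 (back): cur=HOME back=0 fwd=1
After 5 (visit(Z)): cur=Z back=1 fwd=0
After 6 (visit(L)): cur=L back=2 fwd=0
After 7 (back): cur=Z back=1 fwd=1
After 8 (back): cur=HOME back=0 fwd=2
After 9 (visit(A)): cur=A back=1 fwd=0
After 10 (visit(C)): cur=C back=2 fwd=0
After 11 (back): cur=A back=1 fwd=1
After 12 (forward): cur=C back=2 fwd=0
After 13 (visit(I)): cur=I back=3 fwd=0
After 14 (back): cur=C back=2 fwd=1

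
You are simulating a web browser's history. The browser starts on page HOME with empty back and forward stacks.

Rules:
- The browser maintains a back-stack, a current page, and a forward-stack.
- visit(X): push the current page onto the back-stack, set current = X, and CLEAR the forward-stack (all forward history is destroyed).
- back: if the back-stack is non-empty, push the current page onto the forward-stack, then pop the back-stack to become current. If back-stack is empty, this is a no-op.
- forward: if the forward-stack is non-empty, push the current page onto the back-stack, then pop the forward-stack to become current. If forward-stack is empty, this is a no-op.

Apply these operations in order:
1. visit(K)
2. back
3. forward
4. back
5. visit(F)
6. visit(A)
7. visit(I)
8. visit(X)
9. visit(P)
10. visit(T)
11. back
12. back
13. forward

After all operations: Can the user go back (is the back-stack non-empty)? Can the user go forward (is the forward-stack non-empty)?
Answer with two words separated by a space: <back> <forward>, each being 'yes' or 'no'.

Answer: yes yes

Derivation:
After 1 (visit(K)): cur=K back=1 fwd=0
After 2 (back): cur=HOME back=0 fwd=1
After 3 (forward): cur=K back=1 fwd=0
After 4 (back): cur=HOME back=0 fwd=1
After 5 (visit(F)): cur=F back=1 fwd=0
After 6 (visit(A)): cur=A back=2 fwd=0
After 7 (visit(I)): cur=I back=3 fwd=0
After 8 (visit(X)): cur=X back=4 fwd=0
After 9 (visit(P)): cur=P back=5 fwd=0
After 10 (visit(T)): cur=T back=6 fwd=0
After 11 (back): cur=P back=5 fwd=1
After 12 (back): cur=X back=4 fwd=2
After 13 (forward): cur=P back=5 fwd=1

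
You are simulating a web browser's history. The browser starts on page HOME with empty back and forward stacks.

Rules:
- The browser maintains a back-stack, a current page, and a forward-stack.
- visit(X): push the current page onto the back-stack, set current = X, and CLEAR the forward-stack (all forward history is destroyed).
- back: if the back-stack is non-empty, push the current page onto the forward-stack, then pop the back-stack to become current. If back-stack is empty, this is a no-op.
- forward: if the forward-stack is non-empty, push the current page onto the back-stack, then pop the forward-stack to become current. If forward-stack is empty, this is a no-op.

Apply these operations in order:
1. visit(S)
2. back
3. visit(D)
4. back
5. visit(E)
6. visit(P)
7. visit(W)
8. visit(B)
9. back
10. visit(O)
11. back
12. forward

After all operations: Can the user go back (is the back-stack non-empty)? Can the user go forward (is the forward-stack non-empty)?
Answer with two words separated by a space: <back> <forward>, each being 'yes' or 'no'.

After 1 (visit(S)): cur=S back=1 fwd=0
After 2 (back): cur=HOME back=0 fwd=1
After 3 (visit(D)): cur=D back=1 fwd=0
After 4 (back): cur=HOME back=0 fwd=1
After 5 (visit(E)): cur=E back=1 fwd=0
After 6 (visit(P)): cur=P back=2 fwd=0
After 7 (visit(W)): cur=W back=3 fwd=0
After 8 (visit(B)): cur=B back=4 fwd=0
After 9 (back): cur=W back=3 fwd=1
After 10 (visit(O)): cur=O back=4 fwd=0
After 11 (back): cur=W back=3 fwd=1
After 12 (forward): cur=O back=4 fwd=0

Answer: yes no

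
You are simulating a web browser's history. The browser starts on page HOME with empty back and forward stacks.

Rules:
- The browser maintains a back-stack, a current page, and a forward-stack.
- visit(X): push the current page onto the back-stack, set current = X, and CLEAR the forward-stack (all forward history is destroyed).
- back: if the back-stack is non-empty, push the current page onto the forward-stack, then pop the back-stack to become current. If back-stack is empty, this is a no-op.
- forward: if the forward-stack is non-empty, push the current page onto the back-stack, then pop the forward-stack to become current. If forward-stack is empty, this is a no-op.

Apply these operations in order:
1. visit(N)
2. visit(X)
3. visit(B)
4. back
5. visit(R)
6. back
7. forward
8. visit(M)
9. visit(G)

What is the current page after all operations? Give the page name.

Answer: G

Derivation:
After 1 (visit(N)): cur=N back=1 fwd=0
After 2 (visit(X)): cur=X back=2 fwd=0
After 3 (visit(B)): cur=B back=3 fwd=0
After 4 (back): cur=X back=2 fwd=1
After 5 (visit(R)): cur=R back=3 fwd=0
After 6 (back): cur=X back=2 fwd=1
After 7 (forward): cur=R back=3 fwd=0
After 8 (visit(M)): cur=M back=4 fwd=0
After 9 (visit(G)): cur=G back=5 fwd=0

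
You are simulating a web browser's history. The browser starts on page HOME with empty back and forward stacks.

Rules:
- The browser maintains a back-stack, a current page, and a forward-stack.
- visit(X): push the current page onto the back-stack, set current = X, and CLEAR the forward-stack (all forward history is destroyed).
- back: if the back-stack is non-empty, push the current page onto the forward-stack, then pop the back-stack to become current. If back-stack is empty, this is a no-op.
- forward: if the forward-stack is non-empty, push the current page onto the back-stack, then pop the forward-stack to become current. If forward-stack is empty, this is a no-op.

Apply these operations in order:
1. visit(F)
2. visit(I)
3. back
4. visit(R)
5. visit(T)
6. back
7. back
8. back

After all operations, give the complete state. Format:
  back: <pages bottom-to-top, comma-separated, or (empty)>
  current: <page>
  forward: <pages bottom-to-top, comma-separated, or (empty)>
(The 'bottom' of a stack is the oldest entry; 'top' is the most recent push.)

After 1 (visit(F)): cur=F back=1 fwd=0
After 2 (visit(I)): cur=I back=2 fwd=0
After 3 (back): cur=F back=1 fwd=1
After 4 (visit(R)): cur=R back=2 fwd=0
After 5 (visit(T)): cur=T back=3 fwd=0
After 6 (back): cur=R back=2 fwd=1
After 7 (back): cur=F back=1 fwd=2
After 8 (back): cur=HOME back=0 fwd=3

Answer: back: (empty)
current: HOME
forward: T,R,F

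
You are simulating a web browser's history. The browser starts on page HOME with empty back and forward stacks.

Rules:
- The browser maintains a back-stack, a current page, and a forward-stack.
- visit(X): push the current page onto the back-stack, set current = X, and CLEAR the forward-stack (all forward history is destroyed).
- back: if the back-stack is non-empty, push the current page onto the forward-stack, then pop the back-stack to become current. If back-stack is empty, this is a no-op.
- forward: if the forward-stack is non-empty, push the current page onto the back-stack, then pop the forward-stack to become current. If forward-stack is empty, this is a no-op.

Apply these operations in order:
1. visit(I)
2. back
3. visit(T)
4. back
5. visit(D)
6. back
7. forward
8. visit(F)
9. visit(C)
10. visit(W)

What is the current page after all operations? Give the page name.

Answer: W

Derivation:
After 1 (visit(I)): cur=I back=1 fwd=0
After 2 (back): cur=HOME back=0 fwd=1
After 3 (visit(T)): cur=T back=1 fwd=0
After 4 (back): cur=HOME back=0 fwd=1
After 5 (visit(D)): cur=D back=1 fwd=0
After 6 (back): cur=HOME back=0 fwd=1
After 7 (forward): cur=D back=1 fwd=0
After 8 (visit(F)): cur=F back=2 fwd=0
After 9 (visit(C)): cur=C back=3 fwd=0
After 10 (visit(W)): cur=W back=4 fwd=0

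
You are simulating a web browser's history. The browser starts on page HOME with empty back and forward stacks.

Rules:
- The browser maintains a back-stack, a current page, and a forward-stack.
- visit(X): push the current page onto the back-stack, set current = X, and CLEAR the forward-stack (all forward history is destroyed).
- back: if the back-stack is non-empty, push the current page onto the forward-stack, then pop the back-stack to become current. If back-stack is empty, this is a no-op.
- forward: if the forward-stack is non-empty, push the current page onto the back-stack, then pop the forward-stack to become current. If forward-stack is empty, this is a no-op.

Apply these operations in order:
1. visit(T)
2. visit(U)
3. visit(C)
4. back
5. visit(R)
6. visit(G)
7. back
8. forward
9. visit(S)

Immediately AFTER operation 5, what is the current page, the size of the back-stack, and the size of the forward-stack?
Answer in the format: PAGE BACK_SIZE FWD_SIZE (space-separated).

After 1 (visit(T)): cur=T back=1 fwd=0
After 2 (visit(U)): cur=U back=2 fwd=0
After 3 (visit(C)): cur=C back=3 fwd=0
After 4 (back): cur=U back=2 fwd=1
After 5 (visit(R)): cur=R back=3 fwd=0

R 3 0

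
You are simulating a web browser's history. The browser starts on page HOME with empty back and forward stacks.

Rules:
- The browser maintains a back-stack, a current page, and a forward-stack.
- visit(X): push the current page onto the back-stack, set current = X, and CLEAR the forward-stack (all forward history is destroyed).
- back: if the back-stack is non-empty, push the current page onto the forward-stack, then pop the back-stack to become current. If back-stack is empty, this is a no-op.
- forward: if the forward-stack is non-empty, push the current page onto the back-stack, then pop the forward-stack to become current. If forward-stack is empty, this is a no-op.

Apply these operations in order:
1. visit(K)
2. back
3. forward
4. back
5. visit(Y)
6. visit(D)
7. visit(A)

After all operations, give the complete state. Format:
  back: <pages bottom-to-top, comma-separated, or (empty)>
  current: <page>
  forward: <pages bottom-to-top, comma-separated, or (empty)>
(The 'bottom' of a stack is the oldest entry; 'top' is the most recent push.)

Answer: back: HOME,Y,D
current: A
forward: (empty)

Derivation:
After 1 (visit(K)): cur=K back=1 fwd=0
After 2 (back): cur=HOME back=0 fwd=1
After 3 (forward): cur=K back=1 fwd=0
After 4 (back): cur=HOME back=0 fwd=1
After 5 (visit(Y)): cur=Y back=1 fwd=0
After 6 (visit(D)): cur=D back=2 fwd=0
After 7 (visit(A)): cur=A back=3 fwd=0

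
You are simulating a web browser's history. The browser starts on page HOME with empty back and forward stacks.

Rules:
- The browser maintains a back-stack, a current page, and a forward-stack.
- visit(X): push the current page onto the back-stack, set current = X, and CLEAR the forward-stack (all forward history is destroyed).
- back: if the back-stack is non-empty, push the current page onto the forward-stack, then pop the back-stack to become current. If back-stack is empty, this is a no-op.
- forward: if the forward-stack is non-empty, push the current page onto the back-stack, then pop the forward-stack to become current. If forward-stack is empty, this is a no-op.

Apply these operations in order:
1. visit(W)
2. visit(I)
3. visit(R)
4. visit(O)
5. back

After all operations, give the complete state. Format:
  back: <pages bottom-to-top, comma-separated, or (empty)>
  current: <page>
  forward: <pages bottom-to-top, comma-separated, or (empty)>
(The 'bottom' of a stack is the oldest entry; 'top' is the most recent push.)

After 1 (visit(W)): cur=W back=1 fwd=0
After 2 (visit(I)): cur=I back=2 fwd=0
After 3 (visit(R)): cur=R back=3 fwd=0
After 4 (visit(O)): cur=O back=4 fwd=0
After 5 (back): cur=R back=3 fwd=1

Answer: back: HOME,W,I
current: R
forward: O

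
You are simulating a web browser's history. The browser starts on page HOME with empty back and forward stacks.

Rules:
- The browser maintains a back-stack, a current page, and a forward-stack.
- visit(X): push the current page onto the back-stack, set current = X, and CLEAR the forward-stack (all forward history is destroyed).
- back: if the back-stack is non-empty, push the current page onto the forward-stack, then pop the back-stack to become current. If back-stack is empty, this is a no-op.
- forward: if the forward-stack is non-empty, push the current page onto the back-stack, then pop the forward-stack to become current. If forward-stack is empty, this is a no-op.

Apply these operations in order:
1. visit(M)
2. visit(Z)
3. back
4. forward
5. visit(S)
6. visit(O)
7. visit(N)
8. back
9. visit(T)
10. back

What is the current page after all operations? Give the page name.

After 1 (visit(M)): cur=M back=1 fwd=0
After 2 (visit(Z)): cur=Z back=2 fwd=0
After 3 (back): cur=M back=1 fwd=1
After 4 (forward): cur=Z back=2 fwd=0
After 5 (visit(S)): cur=S back=3 fwd=0
After 6 (visit(O)): cur=O back=4 fwd=0
After 7 (visit(N)): cur=N back=5 fwd=0
After 8 (back): cur=O back=4 fwd=1
After 9 (visit(T)): cur=T back=5 fwd=0
After 10 (back): cur=O back=4 fwd=1

Answer: O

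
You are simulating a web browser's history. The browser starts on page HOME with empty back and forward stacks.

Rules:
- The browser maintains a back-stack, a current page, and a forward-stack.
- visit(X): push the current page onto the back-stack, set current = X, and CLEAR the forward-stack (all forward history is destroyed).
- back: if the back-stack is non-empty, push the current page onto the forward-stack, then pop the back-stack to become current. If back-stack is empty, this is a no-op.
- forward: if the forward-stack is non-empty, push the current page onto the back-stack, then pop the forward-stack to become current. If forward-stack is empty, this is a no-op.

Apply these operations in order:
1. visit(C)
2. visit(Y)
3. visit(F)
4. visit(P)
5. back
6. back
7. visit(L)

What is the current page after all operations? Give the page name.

After 1 (visit(C)): cur=C back=1 fwd=0
After 2 (visit(Y)): cur=Y back=2 fwd=0
After 3 (visit(F)): cur=F back=3 fwd=0
After 4 (visit(P)): cur=P back=4 fwd=0
After 5 (back): cur=F back=3 fwd=1
After 6 (back): cur=Y back=2 fwd=2
After 7 (visit(L)): cur=L back=3 fwd=0

Answer: L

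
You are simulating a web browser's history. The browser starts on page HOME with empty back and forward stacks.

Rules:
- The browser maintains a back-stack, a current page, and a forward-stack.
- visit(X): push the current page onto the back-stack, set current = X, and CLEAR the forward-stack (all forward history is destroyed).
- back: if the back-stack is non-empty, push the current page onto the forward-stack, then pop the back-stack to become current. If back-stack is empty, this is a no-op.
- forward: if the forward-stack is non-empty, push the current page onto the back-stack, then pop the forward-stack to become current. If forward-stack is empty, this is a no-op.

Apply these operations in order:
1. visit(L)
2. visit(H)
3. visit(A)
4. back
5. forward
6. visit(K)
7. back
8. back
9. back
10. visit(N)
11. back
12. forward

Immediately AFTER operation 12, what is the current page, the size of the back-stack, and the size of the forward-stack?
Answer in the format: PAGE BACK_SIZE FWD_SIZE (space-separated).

After 1 (visit(L)): cur=L back=1 fwd=0
After 2 (visit(H)): cur=H back=2 fwd=0
After 3 (visit(A)): cur=A back=3 fwd=0
After 4 (back): cur=H back=2 fwd=1
After 5 (forward): cur=A back=3 fwd=0
After 6 (visit(K)): cur=K back=4 fwd=0
After 7 (back): cur=A back=3 fwd=1
After 8 (back): cur=H back=2 fwd=2
After 9 (back): cur=L back=1 fwd=3
After 10 (visit(N)): cur=N back=2 fwd=0
After 11 (back): cur=L back=1 fwd=1
After 12 (forward): cur=N back=2 fwd=0

N 2 0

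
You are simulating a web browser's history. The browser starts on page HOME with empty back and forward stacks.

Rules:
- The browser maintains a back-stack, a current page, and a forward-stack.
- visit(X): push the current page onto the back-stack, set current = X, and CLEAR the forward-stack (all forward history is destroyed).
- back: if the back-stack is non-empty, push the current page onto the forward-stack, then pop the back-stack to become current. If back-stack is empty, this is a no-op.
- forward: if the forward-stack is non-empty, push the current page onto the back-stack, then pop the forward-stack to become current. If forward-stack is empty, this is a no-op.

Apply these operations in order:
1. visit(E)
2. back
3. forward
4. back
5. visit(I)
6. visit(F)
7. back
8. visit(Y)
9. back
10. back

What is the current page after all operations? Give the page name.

Answer: HOME

Derivation:
After 1 (visit(E)): cur=E back=1 fwd=0
After 2 (back): cur=HOME back=0 fwd=1
After 3 (forward): cur=E back=1 fwd=0
After 4 (back): cur=HOME back=0 fwd=1
After 5 (visit(I)): cur=I back=1 fwd=0
After 6 (visit(F)): cur=F back=2 fwd=0
After 7 (back): cur=I back=1 fwd=1
After 8 (visit(Y)): cur=Y back=2 fwd=0
After 9 (back): cur=I back=1 fwd=1
After 10 (back): cur=HOME back=0 fwd=2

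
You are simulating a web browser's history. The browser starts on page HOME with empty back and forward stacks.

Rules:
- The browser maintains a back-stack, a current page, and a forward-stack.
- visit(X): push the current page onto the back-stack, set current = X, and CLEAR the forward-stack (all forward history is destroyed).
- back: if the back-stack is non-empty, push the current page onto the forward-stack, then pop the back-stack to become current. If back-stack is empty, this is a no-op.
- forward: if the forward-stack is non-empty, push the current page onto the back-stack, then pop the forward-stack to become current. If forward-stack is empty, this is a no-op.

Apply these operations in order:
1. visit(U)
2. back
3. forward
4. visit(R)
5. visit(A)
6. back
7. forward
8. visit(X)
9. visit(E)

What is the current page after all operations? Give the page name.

After 1 (visit(U)): cur=U back=1 fwd=0
After 2 (back): cur=HOME back=0 fwd=1
After 3 (forward): cur=U back=1 fwd=0
After 4 (visit(R)): cur=R back=2 fwd=0
After 5 (visit(A)): cur=A back=3 fwd=0
After 6 (back): cur=R back=2 fwd=1
After 7 (forward): cur=A back=3 fwd=0
After 8 (visit(X)): cur=X back=4 fwd=0
After 9 (visit(E)): cur=E back=5 fwd=0

Answer: E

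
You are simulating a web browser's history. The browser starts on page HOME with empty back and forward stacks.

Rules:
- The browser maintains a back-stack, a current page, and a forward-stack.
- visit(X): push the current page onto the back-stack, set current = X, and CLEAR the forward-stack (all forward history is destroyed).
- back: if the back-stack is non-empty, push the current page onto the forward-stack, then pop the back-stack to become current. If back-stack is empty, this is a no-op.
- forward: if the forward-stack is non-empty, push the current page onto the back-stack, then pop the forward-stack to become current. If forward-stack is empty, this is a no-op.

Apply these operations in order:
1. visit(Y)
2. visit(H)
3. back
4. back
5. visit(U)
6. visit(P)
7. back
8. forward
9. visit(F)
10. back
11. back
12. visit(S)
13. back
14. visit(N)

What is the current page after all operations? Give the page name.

Answer: N

Derivation:
After 1 (visit(Y)): cur=Y back=1 fwd=0
After 2 (visit(H)): cur=H back=2 fwd=0
After 3 (back): cur=Y back=1 fwd=1
After 4 (back): cur=HOME back=0 fwd=2
After 5 (visit(U)): cur=U back=1 fwd=0
After 6 (visit(P)): cur=P back=2 fwd=0
After 7 (back): cur=U back=1 fwd=1
After 8 (forward): cur=P back=2 fwd=0
After 9 (visit(F)): cur=F back=3 fwd=0
After 10 (back): cur=P back=2 fwd=1
After 11 (back): cur=U back=1 fwd=2
After 12 (visit(S)): cur=S back=2 fwd=0
After 13 (back): cur=U back=1 fwd=1
After 14 (visit(N)): cur=N back=2 fwd=0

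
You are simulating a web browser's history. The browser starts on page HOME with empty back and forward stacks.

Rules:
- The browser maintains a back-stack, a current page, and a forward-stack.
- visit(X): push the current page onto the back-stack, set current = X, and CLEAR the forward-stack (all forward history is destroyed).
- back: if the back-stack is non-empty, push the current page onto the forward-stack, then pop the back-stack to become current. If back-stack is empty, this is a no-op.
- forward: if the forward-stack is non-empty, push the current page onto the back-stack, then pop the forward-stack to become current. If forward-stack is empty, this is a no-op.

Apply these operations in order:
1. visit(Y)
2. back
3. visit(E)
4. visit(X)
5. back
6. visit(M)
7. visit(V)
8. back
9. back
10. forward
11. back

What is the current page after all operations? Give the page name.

Answer: E

Derivation:
After 1 (visit(Y)): cur=Y back=1 fwd=0
After 2 (back): cur=HOME back=0 fwd=1
After 3 (visit(E)): cur=E back=1 fwd=0
After 4 (visit(X)): cur=X back=2 fwd=0
After 5 (back): cur=E back=1 fwd=1
After 6 (visit(M)): cur=M back=2 fwd=0
After 7 (visit(V)): cur=V back=3 fwd=0
After 8 (back): cur=M back=2 fwd=1
After 9 (back): cur=E back=1 fwd=2
After 10 (forward): cur=M back=2 fwd=1
After 11 (back): cur=E back=1 fwd=2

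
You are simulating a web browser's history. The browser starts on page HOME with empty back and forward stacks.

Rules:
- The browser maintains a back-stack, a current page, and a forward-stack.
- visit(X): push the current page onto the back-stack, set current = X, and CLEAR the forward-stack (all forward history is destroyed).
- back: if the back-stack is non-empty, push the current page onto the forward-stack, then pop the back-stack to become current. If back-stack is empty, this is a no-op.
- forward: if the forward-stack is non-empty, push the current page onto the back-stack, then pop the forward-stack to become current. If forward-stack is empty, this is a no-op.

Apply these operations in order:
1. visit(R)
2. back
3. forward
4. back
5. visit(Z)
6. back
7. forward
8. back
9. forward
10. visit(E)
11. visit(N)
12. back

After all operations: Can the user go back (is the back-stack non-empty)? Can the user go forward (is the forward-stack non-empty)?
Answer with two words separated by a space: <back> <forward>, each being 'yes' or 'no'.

Answer: yes yes

Derivation:
After 1 (visit(R)): cur=R back=1 fwd=0
After 2 (back): cur=HOME back=0 fwd=1
After 3 (forward): cur=R back=1 fwd=0
After 4 (back): cur=HOME back=0 fwd=1
After 5 (visit(Z)): cur=Z back=1 fwd=0
After 6 (back): cur=HOME back=0 fwd=1
After 7 (forward): cur=Z back=1 fwd=0
After 8 (back): cur=HOME back=0 fwd=1
After 9 (forward): cur=Z back=1 fwd=0
After 10 (visit(E)): cur=E back=2 fwd=0
After 11 (visit(N)): cur=N back=3 fwd=0
After 12 (back): cur=E back=2 fwd=1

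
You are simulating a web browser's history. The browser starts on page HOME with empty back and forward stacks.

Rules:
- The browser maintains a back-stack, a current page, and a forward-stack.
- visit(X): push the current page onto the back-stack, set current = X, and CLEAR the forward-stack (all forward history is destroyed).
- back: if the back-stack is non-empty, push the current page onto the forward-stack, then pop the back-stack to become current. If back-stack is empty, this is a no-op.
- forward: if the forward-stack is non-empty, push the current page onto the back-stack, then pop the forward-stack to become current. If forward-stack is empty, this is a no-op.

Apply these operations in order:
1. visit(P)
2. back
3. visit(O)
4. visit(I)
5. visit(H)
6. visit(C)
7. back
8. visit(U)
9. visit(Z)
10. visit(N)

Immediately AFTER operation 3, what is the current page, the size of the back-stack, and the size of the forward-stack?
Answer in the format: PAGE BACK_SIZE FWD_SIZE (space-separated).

After 1 (visit(P)): cur=P back=1 fwd=0
After 2 (back): cur=HOME back=0 fwd=1
After 3 (visit(O)): cur=O back=1 fwd=0

O 1 0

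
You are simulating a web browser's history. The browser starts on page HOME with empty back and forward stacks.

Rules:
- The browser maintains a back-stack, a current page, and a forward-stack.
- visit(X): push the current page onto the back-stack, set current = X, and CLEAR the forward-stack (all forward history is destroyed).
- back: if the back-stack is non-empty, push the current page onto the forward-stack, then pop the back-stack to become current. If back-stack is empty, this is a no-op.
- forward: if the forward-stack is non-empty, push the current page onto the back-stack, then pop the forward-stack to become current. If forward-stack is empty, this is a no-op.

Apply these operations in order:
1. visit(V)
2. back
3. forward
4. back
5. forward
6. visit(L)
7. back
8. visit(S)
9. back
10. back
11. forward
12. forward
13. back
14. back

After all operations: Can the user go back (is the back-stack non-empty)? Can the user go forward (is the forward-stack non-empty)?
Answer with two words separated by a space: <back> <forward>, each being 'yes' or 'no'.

After 1 (visit(V)): cur=V back=1 fwd=0
After 2 (back): cur=HOME back=0 fwd=1
After 3 (forward): cur=V back=1 fwd=0
After 4 (back): cur=HOME back=0 fwd=1
After 5 (forward): cur=V back=1 fwd=0
After 6 (visit(L)): cur=L back=2 fwd=0
After 7 (back): cur=V back=1 fwd=1
After 8 (visit(S)): cur=S back=2 fwd=0
After 9 (back): cur=V back=1 fwd=1
After 10 (back): cur=HOME back=0 fwd=2
After 11 (forward): cur=V back=1 fwd=1
After 12 (forward): cur=S back=2 fwd=0
After 13 (back): cur=V back=1 fwd=1
After 14 (back): cur=HOME back=0 fwd=2

Answer: no yes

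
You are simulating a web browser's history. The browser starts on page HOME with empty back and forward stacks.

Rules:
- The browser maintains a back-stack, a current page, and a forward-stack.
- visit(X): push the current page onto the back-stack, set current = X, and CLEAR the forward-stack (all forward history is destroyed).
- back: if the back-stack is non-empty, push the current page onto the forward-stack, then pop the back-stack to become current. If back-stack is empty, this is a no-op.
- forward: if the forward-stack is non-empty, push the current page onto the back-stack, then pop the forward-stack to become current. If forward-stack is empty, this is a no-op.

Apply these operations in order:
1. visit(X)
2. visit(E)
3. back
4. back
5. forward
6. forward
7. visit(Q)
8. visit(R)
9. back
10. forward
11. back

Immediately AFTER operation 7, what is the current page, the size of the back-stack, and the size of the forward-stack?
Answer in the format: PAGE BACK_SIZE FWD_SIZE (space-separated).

After 1 (visit(X)): cur=X back=1 fwd=0
After 2 (visit(E)): cur=E back=2 fwd=0
After 3 (back): cur=X back=1 fwd=1
After 4 (back): cur=HOME back=0 fwd=2
After 5 (forward): cur=X back=1 fwd=1
After 6 (forward): cur=E back=2 fwd=0
After 7 (visit(Q)): cur=Q back=3 fwd=0

Q 3 0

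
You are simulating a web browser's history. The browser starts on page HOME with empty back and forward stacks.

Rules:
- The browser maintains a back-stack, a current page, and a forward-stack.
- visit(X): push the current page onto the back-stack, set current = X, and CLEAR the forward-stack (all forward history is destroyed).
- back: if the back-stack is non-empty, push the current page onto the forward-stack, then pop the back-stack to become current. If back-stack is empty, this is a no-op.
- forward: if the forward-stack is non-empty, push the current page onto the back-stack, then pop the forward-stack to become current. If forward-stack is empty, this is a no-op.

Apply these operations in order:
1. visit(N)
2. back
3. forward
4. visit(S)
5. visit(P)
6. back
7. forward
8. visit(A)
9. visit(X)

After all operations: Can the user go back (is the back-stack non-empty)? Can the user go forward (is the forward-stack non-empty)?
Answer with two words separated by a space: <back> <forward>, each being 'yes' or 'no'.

After 1 (visit(N)): cur=N back=1 fwd=0
After 2 (back): cur=HOME back=0 fwd=1
After 3 (forward): cur=N back=1 fwd=0
After 4 (visit(S)): cur=S back=2 fwd=0
After 5 (visit(P)): cur=P back=3 fwd=0
After 6 (back): cur=S back=2 fwd=1
After 7 (forward): cur=P back=3 fwd=0
After 8 (visit(A)): cur=A back=4 fwd=0
After 9 (visit(X)): cur=X back=5 fwd=0

Answer: yes no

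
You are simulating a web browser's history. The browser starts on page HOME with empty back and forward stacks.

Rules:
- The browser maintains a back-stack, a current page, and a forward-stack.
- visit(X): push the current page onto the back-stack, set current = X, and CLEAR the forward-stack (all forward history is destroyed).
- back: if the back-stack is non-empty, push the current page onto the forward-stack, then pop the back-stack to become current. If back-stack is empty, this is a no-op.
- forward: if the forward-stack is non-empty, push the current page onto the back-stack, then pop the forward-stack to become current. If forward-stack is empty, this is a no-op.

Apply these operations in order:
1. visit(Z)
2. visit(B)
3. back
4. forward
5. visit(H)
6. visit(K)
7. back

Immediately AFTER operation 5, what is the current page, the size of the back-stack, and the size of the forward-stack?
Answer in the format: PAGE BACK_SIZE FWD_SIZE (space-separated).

After 1 (visit(Z)): cur=Z back=1 fwd=0
After 2 (visit(B)): cur=B back=2 fwd=0
After 3 (back): cur=Z back=1 fwd=1
After 4 (forward): cur=B back=2 fwd=0
After 5 (visit(H)): cur=H back=3 fwd=0

H 3 0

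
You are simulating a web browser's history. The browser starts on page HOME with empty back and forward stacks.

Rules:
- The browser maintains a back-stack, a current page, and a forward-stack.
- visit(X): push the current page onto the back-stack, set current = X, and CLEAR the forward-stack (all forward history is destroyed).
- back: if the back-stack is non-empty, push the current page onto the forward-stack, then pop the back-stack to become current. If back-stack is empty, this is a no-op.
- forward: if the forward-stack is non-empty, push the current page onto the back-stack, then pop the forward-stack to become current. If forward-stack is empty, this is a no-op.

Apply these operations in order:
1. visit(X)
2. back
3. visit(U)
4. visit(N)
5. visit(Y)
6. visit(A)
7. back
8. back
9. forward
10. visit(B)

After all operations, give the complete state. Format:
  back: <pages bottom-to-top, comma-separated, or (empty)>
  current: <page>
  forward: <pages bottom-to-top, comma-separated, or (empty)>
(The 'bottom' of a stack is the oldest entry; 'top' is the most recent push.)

Answer: back: HOME,U,N,Y
current: B
forward: (empty)

Derivation:
After 1 (visit(X)): cur=X back=1 fwd=0
After 2 (back): cur=HOME back=0 fwd=1
After 3 (visit(U)): cur=U back=1 fwd=0
After 4 (visit(N)): cur=N back=2 fwd=0
After 5 (visit(Y)): cur=Y back=3 fwd=0
After 6 (visit(A)): cur=A back=4 fwd=0
After 7 (back): cur=Y back=3 fwd=1
After 8 (back): cur=N back=2 fwd=2
After 9 (forward): cur=Y back=3 fwd=1
After 10 (visit(B)): cur=B back=4 fwd=0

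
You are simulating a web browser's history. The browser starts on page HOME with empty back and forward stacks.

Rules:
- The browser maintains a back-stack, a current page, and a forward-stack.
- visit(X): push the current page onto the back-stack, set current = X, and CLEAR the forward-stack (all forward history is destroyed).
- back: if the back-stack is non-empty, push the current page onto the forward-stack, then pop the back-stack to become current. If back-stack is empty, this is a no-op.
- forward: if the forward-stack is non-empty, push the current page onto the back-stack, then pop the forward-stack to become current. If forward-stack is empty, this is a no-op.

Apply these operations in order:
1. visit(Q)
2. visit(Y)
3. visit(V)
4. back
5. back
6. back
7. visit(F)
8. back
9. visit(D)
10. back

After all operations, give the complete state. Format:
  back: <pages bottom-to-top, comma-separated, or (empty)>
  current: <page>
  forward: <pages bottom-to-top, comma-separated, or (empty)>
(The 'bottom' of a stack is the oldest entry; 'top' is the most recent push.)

Answer: back: (empty)
current: HOME
forward: D

Derivation:
After 1 (visit(Q)): cur=Q back=1 fwd=0
After 2 (visit(Y)): cur=Y back=2 fwd=0
After 3 (visit(V)): cur=V back=3 fwd=0
After 4 (back): cur=Y back=2 fwd=1
After 5 (back): cur=Q back=1 fwd=2
After 6 (back): cur=HOME back=0 fwd=3
After 7 (visit(F)): cur=F back=1 fwd=0
After 8 (back): cur=HOME back=0 fwd=1
After 9 (visit(D)): cur=D back=1 fwd=0
After 10 (back): cur=HOME back=0 fwd=1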